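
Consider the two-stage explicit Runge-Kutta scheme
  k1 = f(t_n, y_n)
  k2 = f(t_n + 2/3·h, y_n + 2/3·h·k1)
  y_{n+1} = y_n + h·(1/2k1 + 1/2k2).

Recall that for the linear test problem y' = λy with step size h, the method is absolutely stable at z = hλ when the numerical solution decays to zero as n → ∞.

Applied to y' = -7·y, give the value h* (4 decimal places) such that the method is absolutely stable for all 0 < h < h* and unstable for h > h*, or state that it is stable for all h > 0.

Set f=λy, z=hλ:
  k1=λy_n ⇒ h·k1=z·y_n;  k2=λ(1+2/3z)y_n ⇒ h·k2=z(1+2/3z)y_n
  y_{n+1}/y_n = 1 + 1/2z + 1/2z(1+2/3z) = 1 + z + 1/3z²
  so R(z) = 1 + z + 1/3z².

Find x<0 with |R(x)|<1.
x=-1.12: |R|=0.2981
R=1: x+1/3x²=0 ⇒ x=−3=-3.0000; min R=1−1/(4·1/3)=0.2500>−1
Confirm numerically:
  x=-2.718: |R|=0.74451 <1
  x=-2.348: |R|=0.48970 <1
  x=-2.284: |R|=0.45489 <1
  x=-1.483: |R|=0.25010 <1
  x=-3.538: |R|=1.63448 >1
  x=-3.536: |R|=1.63177 >1
  x=-3.333: |R|=1.36996 >1
Interval (-3.0000, 0).

(-3.0000,0); λ=-7 ⇒ h* = (3)/7 = 0.4286.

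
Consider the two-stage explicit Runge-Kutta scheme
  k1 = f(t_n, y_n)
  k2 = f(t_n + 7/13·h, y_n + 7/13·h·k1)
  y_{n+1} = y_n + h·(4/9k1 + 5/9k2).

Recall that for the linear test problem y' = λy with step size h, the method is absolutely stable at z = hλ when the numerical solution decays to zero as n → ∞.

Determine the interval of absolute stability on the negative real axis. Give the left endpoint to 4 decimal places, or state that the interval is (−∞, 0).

Test eqn y'=λy, z=hλ:
  k1=λy_n ⇒ h·k1=z·y_n;  k2=λ(1+7/13z)y_n ⇒ h·k2=z(1+7/13z)y_n
  y_{n+1}/y_n = 1 + 4/9z + 5/9z(1+7/13z) = 1 + z + 35/117z²
  Hence R(z) = 1 + z + 35/117z².

Boundary: |R(x)|=1, x<0.
x=-0.91: |R|=0.3377
R=1: x+35/117x²=0 ⇒ x=−117/35=-3.3429; min R=1−1/(4·35/117)=0.1643>−1
Confirm numerically:
  x=-2.781: |R|=0.53258 <1
  x=-2.634: |R|=0.44146 <1
  x=-2.492: |R|=0.36571 <1
  x=-2.093: |R|=0.21745 <1
  x=-3.647: |R|=1.33181 >1
  x=-3.584: |R|=1.25854 >1
  x=-3.371: |R|=1.02838 >1
So |R|<1 on (-3.3429, 0).

(-3.3429, 0).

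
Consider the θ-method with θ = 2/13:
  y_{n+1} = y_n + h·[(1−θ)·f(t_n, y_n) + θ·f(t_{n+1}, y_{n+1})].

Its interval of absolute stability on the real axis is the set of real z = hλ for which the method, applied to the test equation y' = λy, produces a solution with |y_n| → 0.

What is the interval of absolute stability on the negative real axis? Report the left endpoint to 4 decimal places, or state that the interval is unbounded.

With y'=λy (z=hλ):
  y_{n+1} = y_n + z·[11/13·y_n + 2/13·y_{n+1}] ⇒ (1 − 2/13z)y_{n+1} = (1 + 11/13z)y_n
  R(z) = (1 + 11/13z)/(1 − 2/13z).

Need |R(x)|<1, x<0.
x=-1.38: |R|=0.1383
R=−1: 1+11/13x = −1+2/13x ⇒ -9/13x=2 ⇒ x=2/(-9/13)=-2.8889
Confirm numerically:
  x=-2.766: |R|=0.94032 <1
  x=-2.349: |R|=0.72545 <1
  x=-1.337: |R|=0.10891 <1
  x=-1.189: |R|=0.00514 <1
  x=-3.373: |R|=1.22065 >1
  x=-3.318: |R|=1.19668 >1
  x=-3.225: |R|=1.15553 >1
Interval (-2.8889, 0).

(-2.8889, 0).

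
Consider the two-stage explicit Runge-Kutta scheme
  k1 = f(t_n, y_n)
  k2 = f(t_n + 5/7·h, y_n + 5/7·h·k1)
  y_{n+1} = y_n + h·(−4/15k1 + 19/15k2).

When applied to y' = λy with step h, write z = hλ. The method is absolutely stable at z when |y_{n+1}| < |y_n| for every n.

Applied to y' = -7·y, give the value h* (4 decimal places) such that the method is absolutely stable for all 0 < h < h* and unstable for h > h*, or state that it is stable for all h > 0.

(-1.1053,0); λ=-7 ⇒ h* = (21/19)/7 = 0.1579.

With y'=λy (z=hλ):
  k1=λy_n ⇒ h·k1=z·y_n;  k2=λ(1+5/7z)y_n ⇒ h·k2=z(1+5/7z)y_n
  y_{n+1}/y_n = 1 − 4/15z + 19/15z(1+5/7z) = 1 + z + 19/21z²
  Hence R(z) = 1 + z + 19/21z².

Solve |R(x)|<1 on ℝ⁻.
x=-0.94: |R|=0.8594
R=1: x+19/21x²=0 ⇒ x=−21/19=-1.1053; min R=1−1/(4·19/21)=0.7237>−1
Confirm numerically:
  x=-1.043: |R|=0.94124 <1
  x=-1.024: |R|=0.92471 <1
  x=-0.823: |R|=0.78982 <1
  x=-1.556: |R|=1.63455 >1
  x=-1.339: |R|=1.28317 >1
Stable set (-1.1053, 0).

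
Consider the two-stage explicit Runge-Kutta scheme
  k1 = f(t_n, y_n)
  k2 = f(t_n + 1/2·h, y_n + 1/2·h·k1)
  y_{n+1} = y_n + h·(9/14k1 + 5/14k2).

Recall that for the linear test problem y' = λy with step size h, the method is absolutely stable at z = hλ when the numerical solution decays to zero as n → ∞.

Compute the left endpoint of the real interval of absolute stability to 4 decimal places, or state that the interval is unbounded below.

z* = -5.6000.

Test eqn y'=λy, z=hλ:
  k1=λy_n ⇒ h·k1=z·y_n;  k2=λ(1+1/2z)y_n ⇒ h·k2=z(1+1/2z)y_n
  y_{n+1}/y_n = 1 + 9/14z + 5/14z(1+1/2z) = 1 + z + 5/28z²
  so R(z) = 1 + z + 5/28z².

Need |R(x)|<1, x<0.
x=-0.95: |R|=0.2112
R=1: x+5/28x²=0 ⇒ x=−28/5=-5.6000; min R=1−1/(4·5/28)=-0.4000>−1
Confirm numerically:
  x=-5.181: |R|=0.61235 <1
  x=-4.622: |R|=0.19280 <1
  x=-3.987: |R|=0.14840 <1
  x=-2.947: |R|=0.39614 <1
  x=-6.087: |R|=1.52935 >1
  x=-6.041: |R|=1.47573 >1
  x=-5.702: |R|=1.10386 >1
Interval (-5.6000, 0).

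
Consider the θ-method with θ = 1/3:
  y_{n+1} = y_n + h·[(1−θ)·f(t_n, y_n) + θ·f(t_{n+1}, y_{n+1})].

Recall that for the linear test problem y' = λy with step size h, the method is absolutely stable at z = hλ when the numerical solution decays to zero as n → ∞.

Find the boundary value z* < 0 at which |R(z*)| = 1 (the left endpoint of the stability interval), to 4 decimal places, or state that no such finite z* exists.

z* = -6.0000.

On y'=λy, z=hλ:
  y_{n+1} = y_n + z·[2/3·y_n + 1/3·y_{n+1}] ⇒ (1 − 1/3z)y_{n+1} = (1 + 2/3z)y_n
  ⇒ R(z) = (1 + 2/3z)/(1 − 1/3z).

Boundary: |R(x)|=1, x<0.
x=-0.53: |R|=0.5496
R=−1: 1+2/3x = −1+1/3x ⇒ -1/3x=2 ⇒ x=2/(-1/3)=-6.0000
Confirm numerically:
  x=-5.557: |R|=0.94823 <1
  x=-4.532: |R|=0.80510 <1
  x=-4.037: |R|=0.72105 <1
  x=-2.955: |R|=0.48866 <1
  x=-6.558: |R|=1.05838 >1
  x=-6.326: |R|=1.03496 >1
So |R|<1 on (-6.0000, 0).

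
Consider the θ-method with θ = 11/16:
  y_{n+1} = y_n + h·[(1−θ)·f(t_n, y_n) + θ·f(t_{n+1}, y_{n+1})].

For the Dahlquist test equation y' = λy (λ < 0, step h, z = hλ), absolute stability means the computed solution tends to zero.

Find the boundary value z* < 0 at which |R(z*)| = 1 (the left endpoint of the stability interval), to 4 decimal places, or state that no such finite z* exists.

On y'=λy, z=hλ:
  y_{n+1} = y_n + z·[5/16·y_n + 11/16·y_{n+1}] ⇒ (1 − 11/16z)y_{n+1} = (1 + 5/16z)y_n
  R(z) = (1 + 5/16z)/(1 − 11/16z).

Solve |R(x)|<1 on ℝ⁻.
x=-0.5: |R|=0.6279
x=-2: |R|=0.1579
x=-10: |R|=0.2698
x=-100: |R|=0.4337
θ=11/16≥1/2 ⇒ |1+5/16x|<|1−11/16x| ∀x<0 ⇒ unbounded interval.

unbounded; (−∞, 0).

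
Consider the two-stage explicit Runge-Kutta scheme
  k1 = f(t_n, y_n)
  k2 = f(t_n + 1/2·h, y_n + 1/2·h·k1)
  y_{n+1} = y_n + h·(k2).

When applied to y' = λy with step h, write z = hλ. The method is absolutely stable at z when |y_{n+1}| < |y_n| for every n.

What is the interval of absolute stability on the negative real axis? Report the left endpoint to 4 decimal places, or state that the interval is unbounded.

z∈(-2.0000,0).

With y'=λy (z=hλ):
  k1=λy_n ⇒ h·k1=z·y_n;  k2=λ(1+1/2z)y_n ⇒ h·k2=z(1+1/2z)y_n
  y_{n+1}/y_n = 1 + z(1+1/2z) = 1 + z + 1/2z²
  Hence R(z) = 1 + z + 1/2z².

Need |R(x)|<1, x<0.
x=-0.62: |R|=0.5722
R=1: x+1/2x²=0 ⇒ x=−2=-2.0000; min R=1−1/(4·1/2)=0.5000>−1
Confirm numerically:
  x=-1.826: |R|=0.84114 <1
  x=-1.789: |R|=0.81126 <1
  x=-1.731: |R|=0.76718 <1
  x=-0.808: |R|=0.51843 <1
  x=-2.596: |R|=1.77361 >1
  x=-2.514: |R|=1.64610 >1
So |R|<1 on (-2.0000, 0).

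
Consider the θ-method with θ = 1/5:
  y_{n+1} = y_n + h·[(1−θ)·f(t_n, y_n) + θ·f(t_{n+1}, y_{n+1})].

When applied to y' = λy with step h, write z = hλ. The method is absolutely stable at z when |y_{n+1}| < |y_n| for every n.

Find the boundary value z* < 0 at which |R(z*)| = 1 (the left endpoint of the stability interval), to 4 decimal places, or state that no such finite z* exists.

On y'=λy, z=hλ:
  y_{n+1} = y_n + z·[4/5·y_n + 1/5·y_{n+1}] ⇒ (1 − 1/5z)y_{n+1} = (1 + 4/5z)y_n
  so R(z) = (1 + 4/5z)/(1 − 1/5z).

Need |R(x)|<1, x<0.
x=-1.19: |R|=0.0388
R=−1: 1+4/5x = −1+1/5x ⇒ -3/5x=2 ⇒ x=2/(-3/5)=-3.3333
Confirm numerically:
  x=-2.985: |R|=0.86913 <1
  x=-2.895: |R|=0.83344 <1
  x=-2.776: |R|=0.78498 <1
  x=-2.276: |R|=0.56405 <1
  x=-3.720: |R|=1.13303 >1
  x=-3.689: |R|=1.12280 >1
  x=-3.606: |R|=1.09505 >1
So |R|<1 on (-3.3333, 0).

z* = -3.3333.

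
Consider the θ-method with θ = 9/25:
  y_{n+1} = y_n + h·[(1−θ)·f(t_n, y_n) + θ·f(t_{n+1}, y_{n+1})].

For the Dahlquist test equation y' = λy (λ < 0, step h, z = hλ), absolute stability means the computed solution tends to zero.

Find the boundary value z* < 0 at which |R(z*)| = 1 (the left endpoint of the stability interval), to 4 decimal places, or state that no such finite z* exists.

z* = -7.1429.

Test eqn y'=λy, z=hλ:
  y_{n+1} = y_n + z·[16/25·y_n + 9/25·y_{n+1}] ⇒ (1 − 9/25z)y_{n+1} = (1 + 16/25z)y_n
  ⇒ R(z) = (1 + 16/25z)/(1 − 9/25z).

Find x<0 with |R(x)|<1.
x=-1.76: |R|=0.0774
R=−1: 1+16/25x = −1+9/25x ⇒ -7/25x=2 ⇒ x=2/(-7/25)=-7.1429
Confirm numerically:
  x=-6.793: |R|=0.97157 <1
  x=-5.316: |R|=0.82445 <1
  x=-5.136: |R|=0.80276 <1
  x=-4.380: |R|=0.69978 <1
  x=-7.699: |R|=1.04129 >1
  x=-7.196: |R|=1.00414 >1
So |R|<1 on (-7.1429, 0).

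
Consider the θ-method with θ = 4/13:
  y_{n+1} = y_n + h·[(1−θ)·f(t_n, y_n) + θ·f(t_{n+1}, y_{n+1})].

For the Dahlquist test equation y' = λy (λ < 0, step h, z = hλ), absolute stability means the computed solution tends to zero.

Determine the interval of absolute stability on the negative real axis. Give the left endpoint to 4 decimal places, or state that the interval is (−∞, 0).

On y'=λy, z=hλ:
  y_{n+1} = y_n + z·[9/13·y_n + 4/13·y_{n+1}] ⇒ (1 − 4/13z)y_{n+1} = (1 + 9/13z)y_n
  Hence R(z) = (1 + 9/13z)/(1 − 4/13z).

Solve |R(x)|<1 on ℝ⁻.
x=-1.64: |R|=0.0900
R=−1: 1+9/13x = −1+4/13x ⇒ -5/13x=2 ⇒ x=2/(-5/13)=-5.2000
Confirm numerically:
  x=-3.914: |R|=0.77561 <1
  x=-2.831: |R|=0.51303 <1
  x=-2.616: |R|=0.44937 <1
  x=-5.446: |R|=1.03536 >1
  x=-5.322: |R|=1.01779 >1
So |R|<1 on (-5.2000, 0).

(-5.2000, 0).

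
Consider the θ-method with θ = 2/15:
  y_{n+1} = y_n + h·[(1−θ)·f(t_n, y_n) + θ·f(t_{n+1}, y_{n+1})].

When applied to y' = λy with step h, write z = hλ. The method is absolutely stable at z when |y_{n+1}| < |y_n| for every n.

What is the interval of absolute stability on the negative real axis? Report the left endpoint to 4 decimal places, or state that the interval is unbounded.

On y'=λy, z=hλ:
  y_{n+1} = y_n + z·[13/15·y_n + 2/15·y_{n+1}] ⇒ (1 − 2/15z)y_{n+1} = (1 + 13/15z)y_n
  so R(z) = (1 + 13/15z)/(1 − 2/15z).

Need |R(x)|<1, x<0.
x=-1.57: |R|=0.2982
R=−1: 1+13/15x = −1+2/15x ⇒ -11/15x=2 ⇒ x=2/(-11/15)=-2.7273
Confirm numerically:
  x=-2.312: |R|=0.76722 <1
  x=-2.070: |R|=0.62226 <1
  x=-2.002: |R|=0.58019 <1
  x=-1.445: |R|=0.21157 <1
  x=-3.110: |R|=1.19840 >1
  x=-3.050: |R|=1.16825 >1
  x=-2.759: |R|=1.01701 >1
Interval (-2.7273, 0).

(-2.7273, 0).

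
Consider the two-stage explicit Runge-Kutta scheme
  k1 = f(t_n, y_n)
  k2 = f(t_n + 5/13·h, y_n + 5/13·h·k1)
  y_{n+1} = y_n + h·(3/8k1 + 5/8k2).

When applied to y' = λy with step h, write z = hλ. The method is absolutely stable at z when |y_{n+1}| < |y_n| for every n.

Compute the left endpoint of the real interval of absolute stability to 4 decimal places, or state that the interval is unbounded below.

On y'=λy, z=hλ:
  k1=λy_n ⇒ h·k1=z·y_n;  k2=λ(1+5/13z)y_n ⇒ h·k2=z(1+5/13z)y_n
  y_{n+1}/y_n = 1 + 3/8z + 5/8z(1+5/13z) = 1 + z + 25/104z²
  R(z) = 1 + z + 25/104z².

Need |R(x)|<1, x<0.
x=-1.73: |R|=0.0106
R=1: x+25/104x²=0 ⇒ x=−104/25=-4.1600; min R=1−1/(4·25/104)=-0.0400>−1
Confirm numerically:
  x=-3.485: |R|=0.43453 <1
  x=-3.087: |R|=0.20376 <1
  x=-2.040: |R|=0.03962 <1
  x=-4.564: |R|=1.44323 >1
  x=-4.561: |R|=1.43965 >1
  x=-4.321: |R|=1.16723 >1
So |R|<1 on (-4.1600, 0).

left endpoint -4.1600.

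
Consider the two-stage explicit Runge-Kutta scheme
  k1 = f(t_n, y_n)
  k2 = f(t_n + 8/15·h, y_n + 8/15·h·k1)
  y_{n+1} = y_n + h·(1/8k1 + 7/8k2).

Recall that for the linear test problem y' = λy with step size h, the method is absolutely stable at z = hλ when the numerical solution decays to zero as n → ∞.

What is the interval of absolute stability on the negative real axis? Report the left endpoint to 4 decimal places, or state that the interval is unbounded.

With y'=λy (z=hλ):
  k1=λy_n ⇒ h·k1=z·y_n;  k2=λ(1+8/15z)y_n ⇒ h·k2=z(1+8/15z)y_n
  y_{n+1}/y_n = 1 + 1/8z + 7/8z(1+8/15z) = 1 + z + 7/15z²
  so R(z) = 1 + z + 7/15z².

Solve |R(x)|<1 on ℝ⁻.
x=-1.09: |R|=0.4644
R=1: x+7/15x²=0 ⇒ x=−15/7=-2.1429; min R=1−1/(4·7/15)=0.4643>−1
Confirm numerically:
  x=-2.035: |R|=0.89757 <1
  x=-1.922: |R|=0.80191 <1
  x=-1.755: |R|=0.68234 <1
  x=-1.430: |R|=0.52429 <1
  x=-2.654: |R|=1.63307 >1
  x=-2.542: |R|=1.47349 >1
  x=-2.190: |R|=1.04818 >1
So |R|<1 on (-2.1429, 0).

(-2.1429, 0).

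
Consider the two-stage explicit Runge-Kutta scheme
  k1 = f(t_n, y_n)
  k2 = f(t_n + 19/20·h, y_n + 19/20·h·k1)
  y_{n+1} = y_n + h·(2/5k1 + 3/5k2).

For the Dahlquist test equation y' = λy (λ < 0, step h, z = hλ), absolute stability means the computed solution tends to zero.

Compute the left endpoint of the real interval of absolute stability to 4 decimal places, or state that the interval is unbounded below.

z* = -1.7544.

On y'=λy, z=hλ:
  k1=λy_n ⇒ h·k1=z·y_n;  k2=λ(1+19/20z)y_n ⇒ h·k2=z(1+19/20z)y_n
  y_{n+1}/y_n = 1 + 2/5z + 3/5z(1+19/20z) = 1 + z + 57/100z²
  ⇒ R(z) = 1 + z + 57/100z².

Need |R(x)|<1, x<0.
x=-1.65: |R|=0.9018
R=1: x+57/100x²=0 ⇒ x=−100/57=-1.7544; min R=1−1/(4·57/100)=0.5614>−1
Confirm numerically:
  x=-1.613: |R|=0.87001 <1
  x=-1.340: |R|=0.68349 <1
  x=-1.043: |R|=0.57707 <1
  x=-0.736: |R|=0.57277 <1
  x=-2.310: |R|=1.73158 >1
  x=-2.195: |R|=1.55127 >1
Stable set (-1.7544, 0).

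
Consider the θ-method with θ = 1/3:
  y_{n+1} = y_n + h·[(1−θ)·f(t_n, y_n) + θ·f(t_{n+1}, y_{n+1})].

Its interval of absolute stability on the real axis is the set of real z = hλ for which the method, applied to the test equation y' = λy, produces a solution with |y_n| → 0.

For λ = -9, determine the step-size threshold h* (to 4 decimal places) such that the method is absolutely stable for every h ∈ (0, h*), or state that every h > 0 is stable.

With y'=λy (z=hλ):
  y_{n+1} = y_n + z·[2/3·y_n + 1/3·y_{n+1}] ⇒ (1 − 1/3z)y_{n+1} = (1 + 2/3z)y_n
  R(z) = (1 + 2/3z)/(1 − 1/3z).

Boundary: |R(x)|=1, x<0.
x=-0.54: |R|=0.5424
R=−1: 1+2/3x = −1+1/3x ⇒ -1/3x=2 ⇒ x=2/(-1/3)=-6.0000
Confirm numerically:
  x=-4.674: |R|=0.82721 <1
  x=-2.956: |R|=0.48892 <1
  x=-2.789: |R|=0.44533 <1
  x=-6.360: |R|=1.03846 >1
  x=-6.058: |R|=1.00640 >1
So |R|<1 on (-6.0000, 0).

(-6.0000,0); λ=-9 ⇒ h* = (6)/9 = 0.6667.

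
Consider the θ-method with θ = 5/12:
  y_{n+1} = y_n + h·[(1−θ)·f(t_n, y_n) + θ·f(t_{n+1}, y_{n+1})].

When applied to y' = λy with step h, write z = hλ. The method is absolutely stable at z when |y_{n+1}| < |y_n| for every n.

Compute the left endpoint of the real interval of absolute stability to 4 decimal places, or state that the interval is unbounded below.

With y'=λy (z=hλ):
  y_{n+1} = y_n + z·[7/12·y_n + 5/12·y_{n+1}] ⇒ (1 − 5/12z)y_{n+1} = (1 + 7/12z)y_n
  Hence R(z) = (1 + 7/12z)/(1 − 5/12z).

Find x<0 with |R(x)|<1.
x=-0.69: |R|=0.4641
R=−1: 1+7/12x = −1+5/12x ⇒ -1/6x=2 ⇒ x=2/(-1/6)=-12.0000
Confirm numerically:
  x=-8.503: |R|=0.87171 <1
  x=-6.697: |R|=0.76682 <1
  x=-5.167: |R|=0.63880 <1
  x=-5.098: |R|=0.63180 <1
  x=-12.540: |R|=1.01446 >1
  x=-12.318: |R|=1.00864 >1
Stable set (-12.0000, 0).

z* = -12.0000.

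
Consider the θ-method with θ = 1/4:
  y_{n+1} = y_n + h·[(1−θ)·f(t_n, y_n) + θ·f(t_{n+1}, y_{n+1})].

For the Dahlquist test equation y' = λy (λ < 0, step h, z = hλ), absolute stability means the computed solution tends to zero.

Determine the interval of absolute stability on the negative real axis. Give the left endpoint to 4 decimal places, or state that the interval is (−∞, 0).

z∈(-4.0000,0).

Set f=λy, z=hλ:
  y_{n+1} = y_n + z·[3/4·y_n + 1/4·y_{n+1}] ⇒ (1 − 1/4z)y_{n+1} = (1 + 3/4z)y_n
  so R(z) = (1 + 3/4z)/(1 − 1/4z).

Need |R(x)|<1, x<0.
x=-0.71: |R|=0.3970
R=−1: 1+3/4x = −1+1/4x ⇒ -1/2x=2 ⇒ x=2/(-1/2)=-4.0000
Confirm numerically:
  x=-3.513: |R|=0.87036 <1
  x=-3.115: |R|=0.75123 <1
  x=-2.609: |R|=0.57906 <1
  x=-4.542: |R|=1.12690 >1
  x=-4.391: |R|=1.09320 >1
Interval (-4.0000, 0).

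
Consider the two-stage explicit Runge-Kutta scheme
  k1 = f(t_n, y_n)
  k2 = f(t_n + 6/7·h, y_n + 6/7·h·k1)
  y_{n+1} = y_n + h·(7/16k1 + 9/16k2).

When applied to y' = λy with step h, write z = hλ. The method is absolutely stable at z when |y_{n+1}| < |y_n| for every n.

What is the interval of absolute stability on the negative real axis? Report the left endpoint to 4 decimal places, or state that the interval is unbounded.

With y'=λy (z=hλ):
  k1=λy_n ⇒ h·k1=z·y_n;  k2=λ(1+6/7z)y_n ⇒ h·k2=z(1+6/7z)y_n
  y_{n+1}/y_n = 1 + 7/16z + 9/16z(1+6/7z) = 1 + z + 27/56z²
  ⇒ R(z) = 1 + z + 27/56z².

Boundary: |R(x)|=1, x<0.
x=-0.78: |R|=0.5133
R=1: x+27/56x²=0 ⇒ x=−56/27=-2.0741; min R=1−1/(4·27/56)=0.4815>−1
Confirm numerically:
  x=-1.598: |R|=0.63320 <1
  x=-1.406: |R|=0.54712 <1
  x=-1.118: |R|=0.48464 <1
  x=-0.839: |R|=0.50039 <1
  x=-2.643: |R|=1.72498 >1
  x=-2.410: |R|=1.39033 >1
So |R|<1 on (-2.0741, 0).

(-2.0741, 0).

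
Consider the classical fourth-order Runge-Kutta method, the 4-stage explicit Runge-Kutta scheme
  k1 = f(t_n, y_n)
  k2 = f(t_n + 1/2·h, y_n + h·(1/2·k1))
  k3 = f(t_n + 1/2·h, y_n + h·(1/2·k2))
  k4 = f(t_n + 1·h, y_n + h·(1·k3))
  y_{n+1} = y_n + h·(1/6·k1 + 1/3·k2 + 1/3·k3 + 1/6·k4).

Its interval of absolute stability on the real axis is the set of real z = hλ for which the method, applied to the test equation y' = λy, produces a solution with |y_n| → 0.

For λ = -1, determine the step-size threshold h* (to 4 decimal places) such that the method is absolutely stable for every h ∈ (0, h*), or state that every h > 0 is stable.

(-2.7853,0); λ=-1 ⇒ h* = 2.7853.

With y'=λy (z=hλ):
  order 4, 4-stage ⇒ R(z)=1+z+z^2/2+z^3/6+z^4/24
  (e.g. R(-1.73)=0.27672, |R|=0.27672)

Solve |R(x)|<1 on ℝ⁻.
x=-1.73: |R|=0.2767
|R(-1.77)|=0.2812 |R(-1.6)|=0.2704 |R(-1.28)|=0.3015
Bisect:
  x_lo=-3.2781 |R|=2.0352  x_hi=-0.0511 |R|=0.9502
  mid=-1.66459 |R|=0.27202 →hi
  mid=-2.47133 |R|=0.62103 →hi
  mid=-2.87470 |R|=1.14338 →lo
  mid=-2.67301 |R|=0.84350 →hi
  mid=-2.77386 |R|=0.98289 →hi
  mid=-2.82428 |R|=1.06039 →lo
  mid=-2.79907 |R|=1.02097 →lo
  mid=-2.78646 |R|=1.00176 →lo
  mid=-2.78016 |R|=0.99229 →hi
  mid=-2.78331 |R|=0.99702 →hi
  ...
  [-2.78548,-2.78528] ⇒ x*=-2.7853
Interval (-2.7853, 0).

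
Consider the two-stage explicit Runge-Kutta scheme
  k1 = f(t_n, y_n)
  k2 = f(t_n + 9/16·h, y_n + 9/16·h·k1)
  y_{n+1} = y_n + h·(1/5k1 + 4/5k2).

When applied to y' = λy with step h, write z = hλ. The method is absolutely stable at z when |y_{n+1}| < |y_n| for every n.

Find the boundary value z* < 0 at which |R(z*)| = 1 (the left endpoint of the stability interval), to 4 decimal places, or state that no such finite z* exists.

With y'=λy (z=hλ):
  k1=λy_n ⇒ h·k1=z·y_n;  k2=λ(1+9/16z)y_n ⇒ h·k2=z(1+9/16z)y_n
  y_{n+1}/y_n = 1 + 1/5z + 4/5z(1+9/16z) = 1 + z + 9/20z²
  R(z) = 1 + z + 9/20z².

Find x<0 with |R(x)|<1.
x=-0.8: |R|=0.4880
R=1: x+9/20x²=0 ⇒ x=−20/9=-2.2222; min R=1−1/(4·9/20)=0.4444>−1
Confirm numerically:
  x=-2.191: |R|=0.96922 <1
  x=-2.087: |R|=0.87301 <1
  x=-2.076: |R|=0.86340 <1
  x=-1.107: |R|=0.44445 <1
  x=-2.749: |R|=1.65165 >1
  x=-2.591: |R|=1.42998 >1
Interval (-2.2222, 0).

left endpoint -2.2222.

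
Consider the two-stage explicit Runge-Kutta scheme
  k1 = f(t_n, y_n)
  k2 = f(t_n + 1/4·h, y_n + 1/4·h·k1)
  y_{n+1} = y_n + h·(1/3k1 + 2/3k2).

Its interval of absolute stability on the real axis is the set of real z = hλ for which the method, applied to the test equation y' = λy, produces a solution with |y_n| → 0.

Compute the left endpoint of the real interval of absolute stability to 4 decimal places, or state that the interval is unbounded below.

Set f=λy, z=hλ:
  k1=λy_n ⇒ h·k1=z·y_n;  k2=λ(1+1/4z)y_n ⇒ h·k2=z(1+1/4z)y_n
  y_{n+1}/y_n = 1 + 1/3z + 2/3z(1+1/4z) = 1 + z + 1/6z²
  ⇒ R(z) = 1 + z + 1/6z².

Solve |R(x)|<1 on ℝ⁻.
x=-1.01: |R|=0.1600
R=1: x+1/6x²=0 ⇒ x=−6=-6.0000; min R=1−1/(4·1/6)=-0.5000>−1
Confirm numerically:
  x=-4.842: |R|=0.06549 <1
  x=-4.666: |R|=0.03741 <1
  x=-4.495: |R|=0.12750 <1
  x=-2.775: |R|=0.49156 <1
  x=-6.523: |R|=1.56859 >1
  x=-6.423: |R|=1.45282 >1
  x=-6.121: |R|=1.12344 >1
Interval (-6.0000, 0).

z* = -6.0000.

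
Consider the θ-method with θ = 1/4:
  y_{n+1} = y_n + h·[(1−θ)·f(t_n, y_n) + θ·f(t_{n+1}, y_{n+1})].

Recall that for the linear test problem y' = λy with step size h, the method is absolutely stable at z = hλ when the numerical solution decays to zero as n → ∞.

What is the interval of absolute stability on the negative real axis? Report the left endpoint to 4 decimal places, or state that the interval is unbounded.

Set f=λy, z=hλ:
  y_{n+1} = y_n + z·[3/4·y_n + 1/4·y_{n+1}] ⇒ (1 − 1/4z)y_{n+1} = (1 + 3/4z)y_n
  R(z) = (1 + 3/4z)/(1 − 1/4z).

Need |R(x)|<1, x<0.
x=-0.35: |R|=0.6782
R=−1: 1+3/4x = −1+1/4x ⇒ -1/2x=2 ⇒ x=2/(-1/2)=-4.0000
Confirm numerically:
  x=-2.945: |R|=0.69618 <1
  x=-2.857: |R|=0.66662 <1
  x=-1.685: |R|=0.18558 <1
  x=-4.543: |R|=1.12712 >1
  x=-4.368: |R|=1.08795 >1
  x=-4.156: |R|=1.03825 >1
Stable set (-4.0000, 0).

(-4.0000, 0).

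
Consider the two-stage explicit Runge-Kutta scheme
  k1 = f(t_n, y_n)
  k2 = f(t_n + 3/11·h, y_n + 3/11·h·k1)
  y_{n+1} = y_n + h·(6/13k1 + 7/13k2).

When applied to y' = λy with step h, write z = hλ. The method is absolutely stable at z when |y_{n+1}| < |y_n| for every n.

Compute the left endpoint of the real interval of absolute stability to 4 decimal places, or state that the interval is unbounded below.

Set f=λy, z=hλ:
  k1=λy_n ⇒ h·k1=z·y_n;  k2=λ(1+3/11z)y_n ⇒ h·k2=z(1+3/11z)y_n
  y_{n+1}/y_n = 1 + 6/13z + 7/13z(1+3/11z) = 1 + z + 21/143z²
  Hence R(z) = 1 + z + 21/143z².

Boundary: |R(x)|=1, x<0.
x=-0.55: |R|=0.4944
R=1: x+21/143x²=0 ⇒ x=−143/21=-6.8095; min R=1−1/(4·21/143)=-0.7024>−1
Confirm numerically:
  x=-5.242: |R|=0.20669 <1
  x=-3.248: |R|=0.69877 <1
  x=-2.995: |R|=0.67772 <1
  x=-7.355: |R|=1.58917 >1
  x=-7.056: |R|=1.25540 >1
  x=-6.896: |R|=1.08757 >1
So |R|<1 on (-6.8095, 0).

left endpoint -6.8095.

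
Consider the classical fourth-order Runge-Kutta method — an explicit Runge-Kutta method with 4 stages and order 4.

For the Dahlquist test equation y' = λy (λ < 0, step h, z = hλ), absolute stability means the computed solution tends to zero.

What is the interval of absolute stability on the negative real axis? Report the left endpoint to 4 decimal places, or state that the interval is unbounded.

(-2.7853, 0).

With y'=λy (z=hλ):
  order 4, 4-stage ⇒ R(z)=1+z+z^2/2+z^3/6+z^4/24
  (e.g. R(-0.54)=0.58310, |R|=0.58310)

Find x<0 with |R(x)|<1.
x=-0.54: |R|=0.5831
|R(-2.71)|=0.8923 |R(-2.66)|=0.8270 |R(-1.98)|=0.3269
Bisect:
  x_lo=-3.6589 |R|=3.3386  x_hi=-0.1090 |R|=0.8967
  mid=-1.88394 |R|=0.30113 →hi
  mid=-2.77140 |R|=0.97926 →hi
  mid=-3.21513 |R|=1.86653 →lo
  mid=-2.99327 |R|=1.36159 →lo
  mid=-2.88233 |R|=1.15644 →lo
  mid=-2.82687 |R|=1.06451 →lo
  mid=-2.79913 |R|=1.02107 →lo
  ...
  [-2.78548,-2.78527] ⇒ x*=-2.7853
Stable set (-2.7853, 0).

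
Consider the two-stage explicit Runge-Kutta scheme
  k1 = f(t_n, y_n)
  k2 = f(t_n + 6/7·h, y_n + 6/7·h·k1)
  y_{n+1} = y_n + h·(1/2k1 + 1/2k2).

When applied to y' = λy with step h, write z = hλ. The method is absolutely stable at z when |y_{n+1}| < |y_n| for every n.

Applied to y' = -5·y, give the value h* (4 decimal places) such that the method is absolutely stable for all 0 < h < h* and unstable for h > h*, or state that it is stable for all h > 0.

On y'=λy, z=hλ:
  k1=λy_n ⇒ h·k1=z·y_n;  k2=λ(1+6/7z)y_n ⇒ h·k2=z(1+6/7z)y_n
  y_{n+1}/y_n = 1 + 1/2z + 1/2z(1+6/7z) = 1 + z + 3/7z²
  R(z) = 1 + z + 3/7z².

Find x<0 with |R(x)|<1.
x=-1.39: |R|=0.4380
R=1: x+3/7x²=0 ⇒ x=−7/3=-2.3333; min R=1−1/(4·3/7)=0.4167>−1
Confirm numerically:
  x=-1.801: |R|=0.58911 <1
  x=-1.582: |R|=0.49060 <1
  x=-1.529: |R|=0.47293 <1
  x=-2.585: |R|=1.27881 >1
  x=-2.366: |R|=1.03312 >1
So |R|<1 on (-2.3333, 0).

(-2.3333,0); λ=-5 ⇒ h* = (7/3)/5 = 0.4667.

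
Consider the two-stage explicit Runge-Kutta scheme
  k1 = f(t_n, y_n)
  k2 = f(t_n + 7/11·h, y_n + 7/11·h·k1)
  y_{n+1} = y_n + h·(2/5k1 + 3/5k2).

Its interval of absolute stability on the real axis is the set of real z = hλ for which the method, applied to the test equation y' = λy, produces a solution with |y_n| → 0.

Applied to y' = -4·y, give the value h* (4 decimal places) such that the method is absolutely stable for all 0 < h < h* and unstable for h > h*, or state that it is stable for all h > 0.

Set f=λy, z=hλ:
  k1=λy_n ⇒ h·k1=z·y_n;  k2=λ(1+7/11z)y_n ⇒ h·k2=z(1+7/11z)y_n
  y_{n+1}/y_n = 1 + 2/5z + 3/5z(1+7/11z) = 1 + z + 21/55z²
  ⇒ R(z) = 1 + z + 21/55z².

Boundary: |R(x)|=1, x<0.
x=-0.4: |R|=0.6611
R=1: x+21/55x²=0 ⇒ x=−55/21=-2.6190; min R=1−1/(4·21/55)=0.3452>−1
Confirm numerically:
  x=-2.384: |R|=0.78605 <1
  x=-2.321: |R|=0.73587 <1
  x=-2.203: |R|=0.65004 <1
  x=-1.996: |R|=0.52517 <1
  x=-2.993: |R|=1.42735 >1
  x=-2.961: |R|=1.38660 >1
Stable set (-2.6190, 0).

(-2.6190,0); λ=-4 ⇒ h* = (55/21)/4 = 0.6548.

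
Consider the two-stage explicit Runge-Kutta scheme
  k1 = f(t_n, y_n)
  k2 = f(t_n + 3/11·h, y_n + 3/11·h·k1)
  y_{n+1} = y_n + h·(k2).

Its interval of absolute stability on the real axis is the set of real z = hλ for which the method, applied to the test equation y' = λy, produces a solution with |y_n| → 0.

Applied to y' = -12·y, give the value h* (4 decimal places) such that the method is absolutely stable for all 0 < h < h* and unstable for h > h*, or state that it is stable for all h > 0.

Set f=λy, z=hλ:
  k1=λy_n ⇒ h·k1=z·y_n;  k2=λ(1+3/11z)y_n ⇒ h·k2=z(1+3/11z)y_n
  y_{n+1}/y_n = 1 + z(1+3/11z) = 1 + z + 3/11z²
  ⇒ R(z) = 1 + z + 3/11z².

Need |R(x)|<1, x<0.
x=-0.42: |R|=0.6281
R=1: x+3/11x²=0 ⇒ x=−11/3=-3.6667; min R=1−1/(4·3/11)=0.0833>−1
Confirm numerically:
  x=-3.616: |R|=0.95003 <1
  x=-2.166: |R|=0.11352 <1
  x=-1.834: |R|=0.08333 <1
  x=-4.191: |R|=1.59931 >1
  x=-4.046: |R|=1.41858 >1
  x=-3.956: |R|=1.31216 >1
Stable set (-3.6667, 0).

(-3.6667,0); λ=-12 ⇒ h* = (11/3)/12 = 0.3056.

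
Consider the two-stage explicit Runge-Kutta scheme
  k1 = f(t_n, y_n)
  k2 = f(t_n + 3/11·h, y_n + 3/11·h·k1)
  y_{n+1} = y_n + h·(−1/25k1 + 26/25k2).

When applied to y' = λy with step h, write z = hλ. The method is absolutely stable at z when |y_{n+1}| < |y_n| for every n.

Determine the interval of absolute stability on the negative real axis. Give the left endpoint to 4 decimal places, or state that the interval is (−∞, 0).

z∈(-3.5256,0).

With y'=λy (z=hλ):
  k1=λy_n ⇒ h·k1=z·y_n;  k2=λ(1+3/11z)y_n ⇒ h·k2=z(1+3/11z)y_n
  y_{n+1}/y_n = 1 − 1/25z + 26/25z(1+3/11z) = 1 + z + 78/275z²
  Hence R(z) = 1 + z + 78/275z².

Boundary: |R(x)|=1, x<0.
x=-1.68: |R|=0.1205
R=1: x+78/275x²=0 ⇒ x=−275/78=-3.5256; min R=1−1/(4·78/275)=0.1186>−1
Confirm numerically:
  x=-3.360: |R|=0.84214 <1
  x=-2.656: |R|=0.34487 <1
  x=-1.938: |R|=0.12729 <1
  x=-1.472: |R|=0.14258 <1
  x=-4.034: |R|=1.58166 >1
  x=-3.595: |R|=1.07072 >1
Interval (-3.5256, 0).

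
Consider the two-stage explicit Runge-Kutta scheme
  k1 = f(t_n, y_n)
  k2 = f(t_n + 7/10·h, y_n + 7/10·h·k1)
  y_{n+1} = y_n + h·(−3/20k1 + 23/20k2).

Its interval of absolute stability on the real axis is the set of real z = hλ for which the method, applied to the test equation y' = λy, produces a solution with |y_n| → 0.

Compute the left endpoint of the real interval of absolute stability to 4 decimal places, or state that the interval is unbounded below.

Set f=λy, z=hλ:
  k1=λy_n ⇒ h·k1=z·y_n;  k2=λ(1+7/10z)y_n ⇒ h·k2=z(1+7/10z)y_n
  y_{n+1}/y_n = 1 − 3/20z + 23/20z(1+7/10z) = 1 + z + 161/200z²
  so R(z) = 1 + z + 161/200z².

Need |R(x)|<1, x<0.
x=-0.85: |R|=0.7316
R=1: x+161/200x²=0 ⇒ x=−200/161=-1.2422; min R=1−1/(4·161/200)=0.6894>−1
Confirm numerically:
  x=-0.836: |R|=0.72661 <1
  x=-0.762: |R|=0.70542 <1
  x=-0.619: |R|=0.68944 <1
  x=-0.502: |R|=0.70086 <1
  x=-1.356: |R|=1.12418 >1
  x=-1.281: |R|=1.03997 >1
Interval (-1.2422, 0).

left endpoint -1.2422.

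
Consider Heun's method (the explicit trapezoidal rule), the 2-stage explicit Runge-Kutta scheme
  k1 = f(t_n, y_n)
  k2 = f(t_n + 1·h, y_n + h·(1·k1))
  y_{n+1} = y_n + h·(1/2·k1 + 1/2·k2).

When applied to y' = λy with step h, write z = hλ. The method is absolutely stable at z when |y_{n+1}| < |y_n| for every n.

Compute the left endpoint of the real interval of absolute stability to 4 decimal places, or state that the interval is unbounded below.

With y'=λy (z=hλ):
  order 2, 2-stage ⇒ R(z)=1+z+z^2/2
  (e.g. R(-0.72)=0.53920, |R|=0.53920)

Boundary: |R(x)|=1, x<0.
x=-0.72: |R|=0.5392
|R(-2.32)|=1.3712 |R(-2.12)|=1.1272 |R(-1.08)|=0.5032
Bisect:
  x_lo=-2.5154 |R|=1.6482  x_hi=-0.1978 |R|=0.8218
  mid=-1.35659 |R|=0.56358 →hi
  mid=-1.93598 |R|=0.93803 →hi
  mid=-2.22568 |R|=1.25114 →lo
  mid=-2.08083 |R|=1.08410 →lo
  mid=-2.00841 |R|=1.00844 →lo
  mid=-1.97220 |R|=0.97258 →hi
  mid=-1.99030 |R|=0.99035 →hi
  ...
  [-2.00006,-1.99992] ⇒ x*=-2.0000
Stable set (-2.0000, 0).

z* = -2.0000.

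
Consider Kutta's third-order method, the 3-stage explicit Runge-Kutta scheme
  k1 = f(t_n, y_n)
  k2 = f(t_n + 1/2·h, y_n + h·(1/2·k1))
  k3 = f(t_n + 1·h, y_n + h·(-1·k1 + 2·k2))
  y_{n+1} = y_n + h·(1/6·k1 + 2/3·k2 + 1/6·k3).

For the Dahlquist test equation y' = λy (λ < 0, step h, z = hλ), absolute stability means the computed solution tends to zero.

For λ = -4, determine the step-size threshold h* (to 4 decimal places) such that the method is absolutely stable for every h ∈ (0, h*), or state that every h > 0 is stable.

(-2.5127,0); λ=-4 ⇒ h* = 0.6282.

Set f=λy, z=hλ:
  order 3, 3-stage ⇒ R(z)=1+z+z^2/2+z^3/6
  (e.g. R(-0.43)=0.64920, |R|=0.64920)

Boundary: |R(x)|=1, x<0.
x=-0.43: |R|=0.6492
|R(-1.42)|=0.1110 |R(-0.84)|=0.4140 |R(-0.74)|=0.4663
Bisect:
  x_lo=-2.8979 |R|=1.7550  x_hi=-0.1933 |R|=0.8242
  mid=-1.54557 |R|=0.03349 →hi
  mid=-2.22172 |R|=0.58145 →hi
  mid=-2.55980 |R|=1.07906 →lo
  mid=-2.39076 |R|=0.81039 →hi
  mid=-2.47528 |R|=0.93946 →hi
  mid=-2.51754 |R|=1.00790 →lo
  mid=-2.49641 |R|=0.97335 →hi
  mid=-2.50698 |R|=0.99054 →hi
  ...
  [-2.51275,-2.51259] ⇒ x*=-2.5127
Interval (-2.5127, 0).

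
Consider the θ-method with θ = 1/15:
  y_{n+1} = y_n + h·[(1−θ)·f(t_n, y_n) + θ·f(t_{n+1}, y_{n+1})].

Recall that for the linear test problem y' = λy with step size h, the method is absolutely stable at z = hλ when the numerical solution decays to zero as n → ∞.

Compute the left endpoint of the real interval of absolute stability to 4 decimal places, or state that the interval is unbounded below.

With y'=λy (z=hλ):
  y_{n+1} = y_n + z·[14/15·y_n + 1/15·y_{n+1}] ⇒ (1 − 1/15z)y_{n+1} = (1 + 14/15z)y_n
  ⇒ R(z) = (1 + 14/15z)/(1 − 1/15z).

Need |R(x)|<1, x<0.
x=-0.75: |R|=0.2857
R=−1: 1+14/15x = −1+1/15x ⇒ -13/15x=2 ⇒ x=2/(-13/15)=-2.3077
Confirm numerically:
  x=-1.840: |R|=0.63895 <1
  x=-1.485: |R|=0.35123 <1
  x=-1.006: |R|=0.05723 <1
  x=-2.490: |R|=1.13551 >1
  x=-2.360: |R|=1.03917 >1
So |R|<1 on (-2.3077, 0).

z* = -2.3077.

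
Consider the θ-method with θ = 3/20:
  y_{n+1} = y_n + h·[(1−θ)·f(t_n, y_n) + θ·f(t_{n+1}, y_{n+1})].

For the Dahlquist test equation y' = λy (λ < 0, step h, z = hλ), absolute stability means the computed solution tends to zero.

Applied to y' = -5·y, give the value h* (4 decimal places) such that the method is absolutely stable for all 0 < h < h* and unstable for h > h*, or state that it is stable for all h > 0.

(-2.8571,0); λ=-5 ⇒ h* = (20/7)/5 = 0.5714.

Test eqn y'=λy, z=hλ:
  y_{n+1} = y_n + z·[17/20·y_n + 3/20·y_{n+1}] ⇒ (1 − 3/20z)y_{n+1} = (1 + 17/20z)y_n
  so R(z) = (1 + 17/20z)/(1 − 3/20z).

Need |R(x)|<1, x<0.
x=-0.41: |R|=0.6138
R=−1: 1+17/20x = −1+3/20x ⇒ -7/10x=2 ⇒ x=2/(-7/10)=-2.8571
Confirm numerically:
  x=-2.101: |R|=0.59754 <1
  x=-1.977: |R|=0.52482 <1
  x=-1.968: |R|=0.51946 <1
  x=-3.356: |R|=1.23227 >1
  x=-3.325: |R|=1.21852 >1
Stable set (-2.8571, 0).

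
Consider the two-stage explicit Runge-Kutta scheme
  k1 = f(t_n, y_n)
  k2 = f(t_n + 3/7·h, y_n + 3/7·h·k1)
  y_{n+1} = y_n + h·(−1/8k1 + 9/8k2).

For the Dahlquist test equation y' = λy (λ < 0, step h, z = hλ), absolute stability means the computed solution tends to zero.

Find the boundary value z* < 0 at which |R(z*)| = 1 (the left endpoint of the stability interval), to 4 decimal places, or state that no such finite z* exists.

Set f=λy, z=hλ:
  k1=λy_n ⇒ h·k1=z·y_n;  k2=λ(1+3/7z)y_n ⇒ h·k2=z(1+3/7z)y_n
  y_{n+1}/y_n = 1 − 1/8z + 9/8z(1+3/7z) = 1 + z + 27/56z²
  so R(z) = 1 + z + 27/56z².

Need |R(x)|<1, x<0.
x=-1.74: |R|=0.7197
R=1: x+27/56x²=0 ⇒ x=−56/27=-2.0741; min R=1−1/(4·27/56)=0.4815>−1
Confirm numerically:
  x=-1.954: |R|=0.88688 <1
  x=-1.811: |R|=0.77029 <1
  x=-1.668: |R|=0.67343 <1
  x=-1.570: |R|=0.61843 <1
  x=-2.601: |R|=1.66079 >1
  x=-2.559: |R|=1.59830 >1
  x=-2.257: |R|=1.19906 >1
Stable set (-2.0741, 0).

z* = -2.0741.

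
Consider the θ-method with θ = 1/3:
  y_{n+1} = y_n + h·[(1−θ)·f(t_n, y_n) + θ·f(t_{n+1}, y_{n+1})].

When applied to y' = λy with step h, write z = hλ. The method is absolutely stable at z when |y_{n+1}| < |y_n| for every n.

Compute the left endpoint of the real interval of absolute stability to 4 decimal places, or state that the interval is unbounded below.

z* = -6.0000.

Test eqn y'=λy, z=hλ:
  y_{n+1} = y_n + z·[2/3·y_n + 1/3·y_{n+1}] ⇒ (1 − 1/3z)y_{n+1} = (1 + 2/3z)y_n
  Hence R(z) = (1 + 2/3z)/(1 − 1/3z).

Find x<0 with |R(x)|<1.
x=-0.35: |R|=0.6866
R=−1: 1+2/3x = −1+1/3x ⇒ -1/3x=2 ⇒ x=2/(-1/3)=-6.0000
Confirm numerically:
  x=-5.561: |R|=0.94872 <1
  x=-3.787: |R|=0.67394 <1
  x=-3.659: |R|=0.64845 <1
  x=-6.409: |R|=1.04347 >1
  x=-6.291: |R|=1.03132 >1
  x=-6.166: |R|=1.01811 >1
Interval (-6.0000, 0).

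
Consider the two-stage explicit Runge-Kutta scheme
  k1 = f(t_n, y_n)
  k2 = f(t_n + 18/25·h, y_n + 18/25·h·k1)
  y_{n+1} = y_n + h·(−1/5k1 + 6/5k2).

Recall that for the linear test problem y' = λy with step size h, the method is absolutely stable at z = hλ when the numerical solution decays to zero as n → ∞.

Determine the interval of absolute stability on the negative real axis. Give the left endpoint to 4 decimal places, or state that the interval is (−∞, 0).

On y'=λy, z=hλ:
  k1=λy_n ⇒ h·k1=z·y_n;  k2=λ(1+18/25z)y_n ⇒ h·k2=z(1+18/25z)y_n
  y_{n+1}/y_n = 1 − 1/5z + 6/5z(1+18/25z) = 1 + z + 108/125z²
  ⇒ R(z) = 1 + z + 108/125z².

Find x<0 with |R(x)|<1.
x=-1.32: |R|=1.1854
R=1: x+108/125x²=0 ⇒ x=−125/108=-1.1574; min R=1−1/(4·108/125)=0.7106>−1
Confirm numerically:
  x=-1.037: |R|=0.89212 <1
  x=-0.926: |R|=0.81486 <1
  x=-0.839: |R|=0.76919 <1
  x=-0.530: |R|=0.71270 <1
  x=-1.726: |R|=1.84792 >1
  x=-1.623: |R|=1.65289 >1
  x=-1.542: |R|=1.51239 >1
Interval (-1.1574, 0).

(-1.1574, 0).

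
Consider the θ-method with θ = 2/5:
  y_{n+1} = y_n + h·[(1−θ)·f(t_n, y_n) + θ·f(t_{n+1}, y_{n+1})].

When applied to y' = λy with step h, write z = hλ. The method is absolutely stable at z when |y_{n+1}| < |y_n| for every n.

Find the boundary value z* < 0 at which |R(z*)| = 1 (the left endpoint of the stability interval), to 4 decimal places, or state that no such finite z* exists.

z* = -10.0000.

Test eqn y'=λy, z=hλ:
  y_{n+1} = y_n + z·[3/5·y_n + 2/5·y_{n+1}] ⇒ (1 − 2/5z)y_{n+1} = (1 + 3/5z)y_n
  so R(z) = (1 + 3/5z)/(1 − 2/5z).

Find x<0 with |R(x)|<1.
x=-1.33: |R|=0.1319
R=−1: 1+3/5x = −1+2/5x ⇒ -1/5x=2 ⇒ x=2/(-1/5)=-10.0000
Confirm numerically:
  x=-7.633: |R|=0.88320 <1
  x=-6.254: |R|=0.78604 <1
  x=-5.850: |R|=0.75150 <1
  x=-10.417: |R|=1.01614 >1
  x=-10.369: |R|=1.01434 >1
Stable set (-10.0000, 0).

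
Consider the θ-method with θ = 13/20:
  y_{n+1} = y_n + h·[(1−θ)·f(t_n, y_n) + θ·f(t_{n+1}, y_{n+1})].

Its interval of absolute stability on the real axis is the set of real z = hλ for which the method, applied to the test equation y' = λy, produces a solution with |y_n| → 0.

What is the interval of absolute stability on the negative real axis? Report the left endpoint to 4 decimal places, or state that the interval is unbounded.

On y'=λy, z=hλ:
  y_{n+1} = y_n + z·[7/20·y_n + 13/20·y_{n+1}] ⇒ (1 − 13/20z)y_{n+1} = (1 + 7/20z)y_n
  so R(z) = (1 + 7/20z)/(1 − 13/20z).

Boundary: |R(x)|=1, x<0.
x=-0.59: |R|=0.5735
x=-2: |R|=0.1304
x=-10: |R|=0.3333
x=-100: |R|=0.5152
θ=13/20≥1/2 ⇒ |1+7/20x|<|1−13/20x| ∀x<0 ⇒ interval (−∞,0).

interval (−∞, 0).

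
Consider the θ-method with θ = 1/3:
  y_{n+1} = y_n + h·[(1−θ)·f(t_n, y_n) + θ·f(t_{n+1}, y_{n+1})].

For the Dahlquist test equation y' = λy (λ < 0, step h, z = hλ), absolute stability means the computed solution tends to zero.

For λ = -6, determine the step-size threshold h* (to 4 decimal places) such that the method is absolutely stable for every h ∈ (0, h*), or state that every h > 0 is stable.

Set f=λy, z=hλ:
  y_{n+1} = y_n + z·[2/3·y_n + 1/3·y_{n+1}] ⇒ (1 − 1/3z)y_{n+1} = (1 + 2/3z)y_n
  so R(z) = (1 + 2/3z)/(1 − 1/3z).

Find x<0 with |R(x)|<1.
x=-1: |R|=0.2500
R=−1: 1+2/3x = −1+1/3x ⇒ -1/3x=2 ⇒ x=2/(-1/3)=-6.0000
Confirm numerically:
  x=-5.700: |R|=0.96552 <1
  x=-4.813: |R|=0.84807 <1
  x=-3.844: |R|=0.68498 <1
  x=-6.457: |R|=1.04832 >1
  x=-6.269: |R|=1.02902 >1
  x=-6.249: |R|=1.02692 >1
Stable set (-6.0000, 0).

(-6.0000,0); λ=-6 ⇒ h* = (6)/6 = 1.0000.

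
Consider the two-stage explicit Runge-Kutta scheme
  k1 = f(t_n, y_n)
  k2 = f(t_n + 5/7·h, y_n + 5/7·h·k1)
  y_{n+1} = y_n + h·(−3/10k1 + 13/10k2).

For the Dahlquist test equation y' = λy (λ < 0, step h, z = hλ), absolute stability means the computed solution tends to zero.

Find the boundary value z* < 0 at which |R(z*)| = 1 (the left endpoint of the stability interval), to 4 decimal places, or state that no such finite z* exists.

z* = -1.0769.

Test eqn y'=λy, z=hλ:
  k1=λy_n ⇒ h·k1=z·y_n;  k2=λ(1+5/7z)y_n ⇒ h·k2=z(1+5/7z)y_n
  y_{n+1}/y_n = 1 − 3/10z + 13/10z(1+5/7z) = 1 + z + 13/14z²
  Hence R(z) = 1 + z + 13/14z².

Find x<0 with |R(x)|<1.
x=-1.43: |R|=1.4688
R=1: x+13/14x²=0 ⇒ x=−14/13=-1.0769; min R=1−1/(4·13/14)=0.7308>−1
Confirm numerically:
  x=-0.782: |R|=0.78584 <1
  x=-0.605: |R|=0.73488 <1
  x=-0.497: |R|=0.73237 <1
  x=-1.594: |R|=1.76535 >1
  x=-1.498: |R|=1.58572 >1
  x=-1.398: |R|=1.41680 >1
So |R|<1 on (-1.0769, 0).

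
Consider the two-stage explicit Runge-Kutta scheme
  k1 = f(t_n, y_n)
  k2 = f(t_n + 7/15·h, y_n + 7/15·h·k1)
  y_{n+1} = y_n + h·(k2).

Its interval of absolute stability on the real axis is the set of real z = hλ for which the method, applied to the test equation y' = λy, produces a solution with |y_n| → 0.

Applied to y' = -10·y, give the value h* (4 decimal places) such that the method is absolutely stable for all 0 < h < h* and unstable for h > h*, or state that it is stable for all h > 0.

On y'=λy, z=hλ:
  k1=λy_n ⇒ h·k1=z·y_n;  k2=λ(1+7/15z)y_n ⇒ h·k2=z(1+7/15z)y_n
  y_{n+1}/y_n = 1 + z(1+7/15z) = 1 + z + 7/15z²
  R(z) = 1 + z + 7/15z².

Solve |R(x)|<1 on ℝ⁻.
x=-0.58: |R|=0.5770
R=1: x+7/15x²=0 ⇒ x=−15/7=-2.1429; min R=1−1/(4·7/15)=0.4643>−1
Confirm numerically:
  x=-1.717: |R|=0.65877 <1
  x=-1.640: |R|=0.61515 <1
  x=-0.977: |R|=0.46845 <1
  x=-0.878: |R|=0.48175 <1
  x=-2.642: |R|=1.61541 >1
  x=-2.292: |R|=1.15952 >1
Stable set (-2.1429, 0).

(-2.1429,0); λ=-10 ⇒ h* = (15/7)/10 = 0.2143.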